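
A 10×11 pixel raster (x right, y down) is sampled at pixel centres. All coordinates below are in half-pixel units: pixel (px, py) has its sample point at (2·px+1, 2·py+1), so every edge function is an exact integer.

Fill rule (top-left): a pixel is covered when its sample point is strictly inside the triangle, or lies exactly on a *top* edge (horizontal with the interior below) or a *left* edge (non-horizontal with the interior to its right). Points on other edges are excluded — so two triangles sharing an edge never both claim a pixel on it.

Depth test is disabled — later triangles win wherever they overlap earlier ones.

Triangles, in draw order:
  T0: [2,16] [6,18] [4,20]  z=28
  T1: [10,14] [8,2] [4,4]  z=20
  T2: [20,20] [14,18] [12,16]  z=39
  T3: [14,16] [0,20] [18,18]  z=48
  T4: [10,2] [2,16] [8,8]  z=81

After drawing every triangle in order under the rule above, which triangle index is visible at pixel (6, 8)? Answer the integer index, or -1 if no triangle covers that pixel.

T0:
  2·area = 12
  edge (2, 16)→(6, 18): d=(4,2) right/bottom  bias=-1
  edge (6, 18)→(4, 20): d=(-2,2) right/bottom  bias=-1
  edge (4, 20)→(2, 16): d=(-2,-4) top-left  bias=+0
    (9,2)@(19, 5): e=[-78,0,90] → ·  [on edge]
    (8,3)@(17, 7): e=[-66,0,78] → ·  [on edge]
    (7,4)@(15, 9): e=[-54,0,66] → ·  [on edge]
    (6,5)@(13, 11): e=[-42,0,54] → ·  [on edge]
    (5,6)@(11, 13): e=[-30,0,42] → ·  [on edge]
    (4,7)@(9, 15): e=[-18,0,30] → ·  [on edge]
    (1,8)@(3, 17): e=[2,8,2] → #
    (2,8)@(5, 17): e=[-2,4,10] → ·
    (3,8)@(7, 17): e=[-6,0,18] → ·  [on edge]
    (1,9)@(3, 19): e=[10,4,-2] → ·
    (2,9)@(5, 19): e=[6,0,6] → ·  [on edge]
    (1,10)@(3, 21): e=[18,0,-6] → ·  [on edge]
  covered (1 px):
    · · · · · · · · · ·
    · · · · · · · · · ·
    · · · · · · · · · ·
    · · · · · · · · · ·
    · · · · · · · · · ·
    · · · · · · · · · ·
    · · · · · · · · · ·
    · · · · · · · · · ·
    · # · · · · · · · ·
    · · · · · · · · · ·
    · · · · · · · · · ·
T1:
  2·area = 52  (B↔C swapped to make it positive)
  edge (10, 14)→(4, 4): d=(-6,-10) top-left  bias=+0
  edge (4, 4)→(8, 2): d=(4,-2) top-left  bias=+0
  edge (8, 2)→(10, 14): d=(2,12) right/bottom  bias=-1
    (3,1)@(7, 3): e=[36,2,14] → #
    (4,1)@(9, 3): e=[56,6,-10] → ·
    (2,2)@(5, 5): e=[4,6,42] → #
    (4,2)@(9, 5): e=[44,14,-6] → ·
    (2,3)@(5, 7): e=[-8,14,46] → ·
    (3,3)@(7, 7): e=[12,18,22] → #
    (4,3)@(9, 7): e=[32,22,-2] → ·
    (3,4)@(7, 9): e=[0,26,26] → #  [on edge]
    (4,4)@(9, 9): e=[20,30,2] → #
    (5,4)@(11, 9): e=[40,34,-22] → ·
    (3,5)@(7, 11): e=[-12,34,30] → ·
    (4,5)@(9, 11): e=[8,38,6] → #
    (6,9)@(13, 19): e=[0,78,-26] → ·  [on edge]
  covered (7 px):
    · · · · · · · · · ·
    · · · # · · · · · ·
    · · # # · · · · · ·
    · · · # · · · · · ·
    · · · # # · · · · ·
    · · · · # · · · · ·
    · · · · · · · · · ·
    · · · · · · · · · ·
    · · · · · · · · · ·
    · · · · · · · · · ·
    · · · · · · · · · ·
T2:
  2·area = 8
  edge (20, 20)→(14, 18): d=(-6,-2) top-left  bias=+0
  edge (14, 18)→(12, 16): d=(-2,-2) top-left  bias=+0
  edge (12, 16)→(20, 20): d=(8,4) right/bottom  bias=-1
    (0,2)@(1, 5): e=[52,0,-44] → ·  [on edge]
    (1,3)@(3, 7): e=[44,0,-36] → ·  [on edge]
    (2,4)@(5, 9): e=[36,0,-28] → ·  [on edge]
    (3,5)@(7, 11): e=[28,0,-20] → ·  [on edge]
    (4,6)@(9, 13): e=[20,0,-12] → ·  [on edge]
    (2,7)@(5, 15): e=[0,-12,20] → ·  [on edge]
    (5,7)@(11, 15): e=[12,0,-4] → ·  [on edge]
    (5,8)@(11, 17): e=[0,-4,12] → ·  [on edge]
    (6,8)@(13, 17): e=[4,0,4] → #  [on edge]
    (7,8)@(15, 17): e=[8,4,-4] → ·
    (6,9)@(13, 19): e=[-8,-4,20] → ·
    (7,9)@(15, 19): e=[-4,0,12] → ·  [on edge]
    (8,9)@(17, 19): e=[0,4,4] → #  [on edge]
    (8,10)@(17, 21): e=[-12,0,20] → ·  [on edge]
  covered (2 px):
    · · · · · · · · · ·
    · · · · · · · · · ·
    · · · · · · · · · ·
    · · · · · · · · · ·
    · · · · · · · · · ·
    · · · · · · · · · ·
    · · · · · · · · · ·
    · · · · · · · · · ·
    · · · · · · # · · ·
    · · · · · · · · # ·
    · · · · · · · · · ·
T3:
  2·area = 44  (B↔C swapped to make it positive)
  edge (14, 16)→(18, 18): d=(4,2) right/bottom  bias=-1
  edge (18, 18)→(0, 20): d=(-18,2) right/bottom  bias=-1
  edge (0, 20)→(14, 16): d=(14,-4) top-left  bias=+0
    (5,8)@(11, 17): e=[10,32,2] → #
    (6,8)@(13, 17): e=[6,28,10] → #
    (7,8)@(15, 17): e=[2,24,18] → #
    (8,8)@(17, 17): e=[-2,20,26] → ·
    (2,9)@(5, 19): e=[30,8,6] → #
    (3,9)@(7, 19): e=[26,4,14] → #
    (4,9)@(9, 19): e=[22,0,22] → ·  [on edge]
    (5,9)@(11, 19): e=[18,-4,30] → ·
    (6,9)@(13, 19): e=[14,-8,38] → ·
    (7,9)@(15, 19): e=[10,-12,46] → ·
    (2,10)@(5, 21): e=[38,-28,34] → ·
    (3,10)@(7, 21): e=[34,-32,42] → ·
  covered (5 px):
    · · · · · · · · · ·
    · · · · · · · · · ·
    · · · · · · · · · ·
    · · · · · · · · · ·
    · · · · · · · · · ·
    · · · · · · · · · ·
    · · · · · · · · · ·
    · · · · · · · · · ·
    · · · · · # # # · ·
    · · # # · · · · · ·
    · · · · · · · · · ·
T4:
  2·area = 20  (B↔C swapped to make it positive)
  edge (10, 2)→(8, 8): d=(-2,6) right/bottom  bias=-1
  edge (8, 8)→(2, 16): d=(-6,8) right/bottom  bias=-1
  edge (2, 16)→(10, 2): d=(8,-14) top-left  bias=+0
    (4,2)@(9, 5): e=[0,10,10] → ·  [on edge]
    (3,4)@(7, 9): e=[4,2,14] → #
    (4,4)@(9, 9): e=[-8,-14,42] → ·
    (2,5)@(5, 11): e=[12,6,2] → #
    (3,5)@(7, 11): e=[0,-10,30] → ·  [on edge]
    (2,6)@(5, 13): e=[8,-6,18] → ·
    (2,8)@(5, 17): e=[0,-30,50] → ·  [on edge]
  covered (2 px):
    · · · · · · · · · ·
    · · · · · · · · · ·
    · · · · · · · · · ·
    · · · · · · · · · ·
    · · · # · · · · · ·
    · · # · · · · · · ·
    · · · · · · · · · ·
    · · · · · · · · · ·
    · · · · · · · · · ·
    · · · · · · · · · ·
    · · · · · · · · · ·

Z-buffer (winner per pixel, '.' = empty):
  . . . . . . . . . .
  . . . 1 . . . . . .
  . . 1 1 . . . . . .
  . . . 1 . . . . . .
  . . . 4 1 . . . . .
  . . 4 . 1 . . . . .
  . . . . . . . . . .
  . . . . . . . . . .
  . 0 . . . 3 3 3 . .
  . . 3 3 . . . . 2 .
  . . . . . . . . . .

Answer: 3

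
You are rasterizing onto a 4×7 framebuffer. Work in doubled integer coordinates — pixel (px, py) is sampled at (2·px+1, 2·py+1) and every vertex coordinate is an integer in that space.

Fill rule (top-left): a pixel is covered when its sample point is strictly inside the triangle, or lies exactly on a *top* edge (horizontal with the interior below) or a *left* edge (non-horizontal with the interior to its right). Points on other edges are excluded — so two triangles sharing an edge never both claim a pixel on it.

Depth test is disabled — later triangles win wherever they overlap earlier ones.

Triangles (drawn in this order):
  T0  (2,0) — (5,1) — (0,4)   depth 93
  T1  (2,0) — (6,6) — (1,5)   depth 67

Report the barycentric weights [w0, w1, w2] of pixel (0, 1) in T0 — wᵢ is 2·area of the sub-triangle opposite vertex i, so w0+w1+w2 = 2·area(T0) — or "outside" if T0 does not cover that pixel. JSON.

T0:
  2·area = 14
  edge (2, 0)→(5, 1): d=(3,1) right/bottom  bias=-1
  edge (5, 1)→(0, 4): d=(-5,3) right/bottom  bias=-1
  edge (0, 4)→(2, 0): d=(2,-4) top-left  bias=+0
    (1,0)@(3, 1): e=[2,6,6] → █
    (2,0)@(5, 1): e=[0,0,14] → ·  [on edge]
    (0,1)@(1, 3): e=[10,2,2] → █
    (1,1)@(3, 3): e=[8,-4,10] → ·
    (0,2)@(1, 5): e=[16,-8,6] → ·
  covered (2 px):
    · █ · ·
    █ · · ·
    · · · ·
    · · · ·
    · · · ·
    · · · ·
    · · · ·
T1:
  2·area = 26
  edge (2, 0)→(6, 6): d=(4,6) right/bottom  bias=-1
  edge (6, 6)→(1, 5): d=(-5,-1) top-left  bias=+0
  edge (1, 5)→(2, 0): d=(1,-5) top-left  bias=+0
    (1,1)@(3, 3): e=[6,12,8] → █
    (2,1)@(5, 3): e=[-6,14,18] → ·
    (0,2)@(1, 5): e=[26,0,0] → █  [on edge]
    (2,2)@(5, 5): e=[2,4,20] → █
    (3,2)@(7, 5): e=[-10,6,30] → ·
    (0,3)@(1, 7): e=[34,-10,2] → ·
    (1,3)@(3, 7): e=[22,-8,12] → ·
    (2,3)@(5, 7): e=[10,-6,22] → ·
  covered (4 px):
    · · · ·
    · █ · ·
    █ █ █ ·
    · · · ·
    · · · ·
    · · · ·
    · · · ·

Answer: [2,2,10]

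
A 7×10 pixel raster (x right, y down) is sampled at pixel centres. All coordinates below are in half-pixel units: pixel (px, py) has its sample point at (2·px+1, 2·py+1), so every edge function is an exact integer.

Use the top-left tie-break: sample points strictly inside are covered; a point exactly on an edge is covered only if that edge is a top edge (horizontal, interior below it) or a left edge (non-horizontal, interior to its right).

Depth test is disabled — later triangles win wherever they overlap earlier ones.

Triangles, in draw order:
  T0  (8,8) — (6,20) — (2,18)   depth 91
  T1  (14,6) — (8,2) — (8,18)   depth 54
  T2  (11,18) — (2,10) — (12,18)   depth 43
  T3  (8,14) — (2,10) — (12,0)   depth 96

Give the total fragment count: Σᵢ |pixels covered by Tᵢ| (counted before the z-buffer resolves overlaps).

T0:
  2·area = 52
  edge (8, 8)→(6, 20): d=(-2,12) right/bottom  bias=-1
  edge (6, 20)→(2, 18): d=(-4,-2) top-left  bias=+0
  edge (2, 18)→(8, 8): d=(6,-10) top-left  bias=+0
    (5,1)@(11, 3): e=[-26,78,0] → ·  [on edge]
    (3,5)@(7, 11): e=[6,38,8] → #
    (4,5)@(9, 11): e=[-18,42,28] → ·
    (2,6)@(5, 13): e=[26,26,0] → #  [on edge]
    (4,6)@(9, 13): e=[-22,34,40] → ·
    (2,7)@(5, 15): e=[22,18,12] → #
    (3,7)@(7, 15): e=[-2,22,32] → ·
    (1,8)@(3, 17): e=[42,6,4] → #
    (3,8)@(7, 17): e=[-6,14,44] → ·
    (1,9)@(3, 19): e=[38,-2,16] → ·
    (2,9)@(5, 19): e=[14,2,36] → #
    (3,9)@(7, 19): e=[-10,6,56] → ·
  covered (7 px):
    · · · · · · ·
    · · · · · · ·
    · · · · · · ·
    · · · · · · ·
    · · · · · · ·
    · · · # · · ·
    · · # # · · ·
    · · # · · · ·
    · # # · · · ·
    · · # · · · ·
T1:
  2·area = 96  (B↔C swapped to make it positive)
  edge (14, 6)→(8, 18): d=(-6,12) right/bottom  bias=-1
  edge (8, 18)→(8, 2): d=(0,-16) top-left  bias=+0
  edge (8, 2)→(14, 6): d=(6,4) right/bottom  bias=-1
    (4,1)@(9, 3): e=[78,16,2] → #
    (5,1)@(11, 3): e=[54,48,-6] → ·
    (4,2)@(9, 5): e=[66,16,14] → #
    (5,2)@(11, 5): e=[42,48,6] → #
    (6,2)@(13, 5): e=[18,80,-2] → ·
    (4,3)@(9, 7): e=[54,16,26] → #
    (6,3)@(13, 7): e=[6,80,10] → #
    (4,4)@(9, 9): e=[42,16,38] → #
    (6,4)@(13, 9): e=[-6,80,22] → ·
    (4,5)@(9, 11): e=[30,16,50] → #
    (6,5)@(13, 11): e=[-18,80,34] → ·
    (4,6)@(9, 13): e=[18,16,62] → #
  covered (12 px):
    · · · · · · ·
    · · · · # · ·
    · · · · # # ·
    · · · · # # #
    · · · · # # ·
    · · · · # # ·
    · · · · # · ·
    · · · · # · ·
    · · · · · · ·
    · · · · · · ·
T2:
  2·area = 8
  edge (11, 18)→(2, 10): d=(-9,-8) top-left  bias=+0
  edge (2, 10)→(12, 18): d=(10,8) right/bottom  bias=-1
  edge (12, 18)→(11, 18): d=(-1,0) right/bottom  bias=-1
  covered (0 px):
    · · · · · · ·
    · · · · · · ·
    · · · · · · ·
    · · · · · · ·
    · · · · · · ·
    · · · · · · ·
    · · · · · · ·
    · · · · · · ·
    · · · · · · ·
    · · · · · · ·
T3:
  2·area = 100
  edge (8, 14)→(2, 10): d=(-6,-4) top-left  bias=+0
  edge (2, 10)→(12, 0): d=(10,-10) top-left  bias=+0
  edge (12, 0)→(8, 14): d=(-4,14) right/bottom  bias=-1
    (5,0)@(11, 1): e=[90,0,10] → #  [on edge]
    (6,0)@(13, 1): e=[98,20,-18] → ·
    (4,1)@(9, 3): e=[70,0,30] → #  [on edge]
    (6,1)@(13, 3): e=[86,40,-26] → ·
    (3,2)@(7, 5): e=[50,0,50] → #  [on edge]
    (5,2)@(11, 5): e=[66,40,-6] → ·
    (2,3)@(5, 7): e=[30,0,70] → #  [on edge]
    (5,3)@(11, 7): e=[54,60,-14] → ·
    (1,4)@(3, 9): e=[10,0,90] → #  [on edge]
    (5,4)@(11, 9): e=[42,80,-22] → ·
    (0,5)@(1, 11): e=[-10,0,110] → ·  [on edge]
    (1,5)@(3, 11): e=[-2,20,82] → ·
  covered (15 px):
    · · · · · # ·
    · · · · # # ·
    · · · # # · ·
    · · # # # · ·
    · # # # # · ·
    · · # # · · ·
    · · · # · · ·
    · · · · · · ·
    · · · · · · ·
    · · · · · · ·

Result: 34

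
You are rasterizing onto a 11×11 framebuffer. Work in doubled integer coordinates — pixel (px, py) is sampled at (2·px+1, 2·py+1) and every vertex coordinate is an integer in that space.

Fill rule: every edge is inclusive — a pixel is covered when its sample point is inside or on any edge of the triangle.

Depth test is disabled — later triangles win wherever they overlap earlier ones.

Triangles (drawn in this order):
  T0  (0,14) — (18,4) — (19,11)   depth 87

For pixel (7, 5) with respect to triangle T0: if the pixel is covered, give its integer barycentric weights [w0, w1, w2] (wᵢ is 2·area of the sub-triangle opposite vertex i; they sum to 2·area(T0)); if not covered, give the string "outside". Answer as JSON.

T0:
  2·area = 136
  edge (0, 14)→(18, 4): d=(18,-10) inclusive
  edge (18, 4)→(19, 11): d=(1,7) inclusive
  edge (19, 11)→(0, 14): d=(-19,3) inclusive
    (8,2)@(17, 5): e=[8,8,120] → █
    (9,2)@(19, 5): e=[28,-6,114] → ·
    (6,3)@(13, 7): e=[4,38,94] → █
    (7,3)@(15, 7): e=[24,24,88] → █
    (9,3)@(19, 7): e=[64,-4,76] → ·
    (4,4)@(9, 9): e=[0,68,68] → █  [on edge]
    (5,4)@(11, 9): e=[20,54,62] → █
    (9,4)@(19, 9): e=[100,-2,38] → ·
    (3,5)@(7, 11): e=[16,84,36] → █
    (9,5)@(19, 11): e=[136,0,0] → █  [on edge]
    (10,5)@(21, 11): e=[156,-14,-6] → ·
    (1,6)@(3, 13): e=[12,114,10] → █
  covered (18 px):
    · · · · · · · · · · ·
    · · · · · · · · · · ·
    · · · · · · · · █ · ·
    · · · · · · █ █ █ · ·
    · · · · █ █ █ █ █ · ·
    · · · █ █ █ █ █ █ █ ·
    · █ █ · · · · · · · ·
    · · · · · · · · · · ·
    · · · · · · · · · · ·
    · · · · · · · · · · ·
    · · · · · · · · · · ·

Answer: [28,12,96]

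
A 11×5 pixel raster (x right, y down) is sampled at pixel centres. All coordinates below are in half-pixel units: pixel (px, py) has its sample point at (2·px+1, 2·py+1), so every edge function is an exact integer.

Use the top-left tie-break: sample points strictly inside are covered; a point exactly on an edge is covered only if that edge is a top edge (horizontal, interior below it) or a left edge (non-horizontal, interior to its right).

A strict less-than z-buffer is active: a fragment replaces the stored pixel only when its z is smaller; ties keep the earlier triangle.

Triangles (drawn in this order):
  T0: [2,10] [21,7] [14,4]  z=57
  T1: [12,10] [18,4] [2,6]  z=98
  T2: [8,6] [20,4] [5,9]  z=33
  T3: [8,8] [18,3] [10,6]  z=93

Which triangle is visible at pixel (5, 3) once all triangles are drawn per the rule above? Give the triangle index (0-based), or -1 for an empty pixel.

T0:
  2·area = 78  (B↔C swapped to make it positive)
  edge (2, 10)→(14, 4): d=(12,-6) top-left  bias=+0
  edge (14, 4)→(21, 7): d=(7,3) right/bottom  bias=-1
  edge (21, 7)→(2, 10): d=(-19,3) right/bottom  bias=-1
    (3,0)@(7, 1): e=[-78,0,156] → ·  [on edge]
    (6,2)@(13, 5): e=[6,10,62] → #
    (7,2)@(15, 5): e=[18,4,56] → #
    (8,2)@(17, 5): e=[30,-2,50] → ·
    (4,3)@(9, 7): e=[6,36,36] → #
    (5,3)@(11, 7): e=[18,30,30] → #
    (8,3)@(17, 7): e=[54,12,12] → #
    (9,3)@(19, 7): e=[66,6,6] → #
    (10,3)@(21, 7): e=[78,0,0] → ·  [on edge]
    (2,4)@(5, 9): e=[6,62,10] → #
    (3,4)@(7, 9): e=[18,56,4] → #
    (4,4)@(9, 9): e=[30,50,-2] → ·
  covered (10 px):
    · · · · · · · · · · ·
    · · · · · · · · · · ·
    · · · · · · # # · · ·
    · · · · # # # # # # ·
    · · # # · · · · · · ·
T1:
  2·area = 84  (B↔C swapped to make it positive)
  edge (12, 10)→(2, 6): d=(-10,-4) top-left  bias=+0
  edge (2, 6)→(18, 4): d=(16,-2) top-left  bias=+0
  edge (18, 4)→(12, 10): d=(-6,6) right/bottom  bias=-1
    (10,0)@(21, 1): e=[126,-42,0] → ·  [on edge]
    (9,1)@(19, 3): e=[98,-14,0] → ·  [on edge]
    (5,2)@(11, 5): e=[46,2,36] → #
    (6,2)@(13, 5): e=[54,6,24] → #
    (7,2)@(15, 5): e=[62,10,12] → #
    (8,2)@(17, 5): e=[70,14,0] → ·  [on edge]
    (2,3)@(5, 7): e=[2,22,60] → #
    (3,3)@(7, 7): e=[10,26,48] → #
    (4,3)@(9, 7): e=[18,30,36] → #
    (7,3)@(15, 7): e=[42,42,0] → ·  [on edge]
    (2,4)@(5, 9): e=[-18,54,48] → ·
    (3,4)@(7, 9): e=[-10,58,36] → ·
    (6,4)@(13, 9): e=[14,70,0] → ·  [on edge]
  covered (9 px):
    · · · · · · · · · · ·
    · · · · · · · · · · ·
    · · · · · # # # · · ·
    · · # # # # # · · · ·
    · · · · · # · · · · ·
T2:
  2·area = 30
  edge (8, 6)→(20, 4): d=(12,-2) top-left  bias=+0
  edge (20, 4)→(5, 9): d=(-15,5) right/bottom  bias=-1
  edge (5, 9)→(8, 6): d=(3,-3) top-left  bias=+0
    (6,0)@(13, 1): e=[-50,80,0] → ·  [on edge]
    (5,1)@(11, 3): e=[-30,60,0] → ·  [on edge]
    (4,2)@(9, 5): e=[-10,40,0] → ·  [on edge]
    (7,2)@(15, 5): e=[2,10,18] → #
    (8,2)@(17, 5): e=[6,0,24] → ·  [on edge]
    (3,3)@(7, 7): e=[10,20,0] → #  [on edge]
    (4,3)@(9, 7): e=[14,10,6] → #
    (5,3)@(11, 7): e=[18,0,12] → ·  [on edge]
    (7,3)@(15, 7): e=[26,-20,24] → ·
    (2,4)@(5, 9): e=[30,0,0] → ·  [on edge]
    (3,4)@(7, 9): e=[34,-10,6] → ·
    (4,4)@(9, 9): e=[38,-20,12] → ·
  covered (3 px):
    · · · · · · · · · · ·
    · · · · · · · · · · ·
    · · · · · · · # · · ·
    · · · # # · · · · · ·
    · · · · · · · · · · ·
T3:
  2·area = 10  (B↔C swapped to make it positive)
  edge (8, 8)→(10, 6): d=(2,-2) top-left  bias=+0
  edge (10, 6)→(18, 3): d=(8,-3) top-left  bias=+0
  edge (18, 3)→(8, 8): d=(-10,5) right/bottom  bias=-1
    (7,0)@(15, 1): e=[0,-25,35] → ·  [on edge]
    (6,1)@(13, 3): e=[0,-15,25] → ·  [on edge]
    (5,2)@(11, 5): e=[0,-5,15] → ·  [on edge]
    (6,2)@(13, 5): e=[4,1,5] → #
    (7,2)@(15, 5): e=[8,7,-5] → ·
    (4,3)@(9, 7): e=[0,5,5] → #  [on edge]
    (5,3)@(11, 7): e=[4,11,-5] → ·
    (6,3)@(13, 7): e=[8,17,-15] → ·
    (3,4)@(7, 9): e=[0,15,-5] → ·  [on edge]
    (4,4)@(9, 9): e=[4,21,-15] → ·
  covered (2 px):
    · · · · · · · · · · ·
    · · · · · · · · · · ·
    · · · · · · # · · · ·
    · · · · # · · · · · ·
    · · · · · · · · · · ·

Z-buffer (winner per pixel, '.' = empty):
  . . . . . . . . . . .
  . . . . . . . . . . .
  . . . . . 1 0 2 . . .
  . . 1 2 2 0 0 0 0 0 .
  . . 0 0 . 1 . . . . .

Result: 0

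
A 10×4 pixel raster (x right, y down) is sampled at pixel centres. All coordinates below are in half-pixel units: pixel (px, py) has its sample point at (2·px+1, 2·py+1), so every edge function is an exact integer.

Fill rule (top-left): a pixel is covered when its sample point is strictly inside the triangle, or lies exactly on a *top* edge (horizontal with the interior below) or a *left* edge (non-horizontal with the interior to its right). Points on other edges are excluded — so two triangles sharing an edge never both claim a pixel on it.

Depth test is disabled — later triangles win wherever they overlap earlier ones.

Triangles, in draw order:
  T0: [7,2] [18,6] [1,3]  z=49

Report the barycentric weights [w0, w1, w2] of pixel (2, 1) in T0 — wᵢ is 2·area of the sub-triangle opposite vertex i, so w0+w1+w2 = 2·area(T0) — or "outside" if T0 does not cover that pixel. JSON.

T0:
  2·area = 35
  edge (7, 2)→(18, 6): d=(11,4) right/bottom  bias=-1
  edge (18, 6)→(1, 3): d=(-17,-3) top-left  bias=+0
  edge (1, 3)→(7, 2): d=(6,-1) top-left  bias=+0
    (6,0)@(13, 1): e=[-35,70,0] → .  [on edge]
    (0,1)@(1, 3): e=[35,0,0] → X  [on edge]
    (1,1)@(3, 3): e=[27,6,2] → X
    (2,1)@(5, 3): e=[19,12,4] → X
    (3,1)@(7, 3): e=[11,18,6] → X
    (4,1)@(9, 3): e=[3,24,8] → X
    (5,1)@(11, 3): e=[-5,30,10] → .
    (0,2)@(1, 5): e=[57,-34,12] → .
    (1,2)@(3, 5): e=[49,-28,14] → .
    (2,2)@(5, 5): e=[41,-22,16] → .
    (3,2)@(7, 5): e=[33,-16,18] → .
    (4,2)@(9, 5): e=[25,-10,20] → .
  covered (7 px):
    . . . . . . . . . .
    X X X X X . . . . .
    . . . . . . X X . .
    . . . . . . . . . .

Final: [12,4,19]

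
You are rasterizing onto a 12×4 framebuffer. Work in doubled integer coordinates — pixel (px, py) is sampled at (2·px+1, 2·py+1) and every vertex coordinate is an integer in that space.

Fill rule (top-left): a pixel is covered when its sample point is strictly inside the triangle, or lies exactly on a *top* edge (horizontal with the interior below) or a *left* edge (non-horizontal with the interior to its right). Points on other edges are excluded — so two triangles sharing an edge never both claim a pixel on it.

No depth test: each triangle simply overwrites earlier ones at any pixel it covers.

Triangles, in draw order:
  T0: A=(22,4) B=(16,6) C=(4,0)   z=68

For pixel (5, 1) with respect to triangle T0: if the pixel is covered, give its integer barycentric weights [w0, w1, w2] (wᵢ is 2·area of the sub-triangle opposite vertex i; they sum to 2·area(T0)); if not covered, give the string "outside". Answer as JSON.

T0:
  2·area = 60
  edge (22, 4)→(16, 6): d=(-6,2) right/bottom  bias=-1
  edge (16, 6)→(4, 0): d=(-12,-6) top-left  bias=+0
  edge (4, 0)→(22, 4): d=(18,4) right/bottom  bias=-1
    (3,0)@(7, 1): e=[48,6,6] → #
    (4,0)@(9, 1): e=[44,18,-2] → ·
    (3,1)@(7, 3): e=[36,-18,42] → ·
    (5,1)@(11, 3): e=[28,6,26] → #
    (6,1)@(13, 3): e=[24,18,18] → #
    (7,1)@(15, 3): e=[20,30,10] → #
    (8,1)@(17, 3): e=[16,42,2] → #
    (9,1)@(19, 3): e=[12,54,-6] → ·
    (5,2)@(11, 5): e=[16,-18,62] → ·
    (6,2)@(13, 5): e=[12,-6,54] → ·
    (7,2)@(15, 5): e=[8,6,46] → #
    (9,2)@(19, 5): e=[0,30,30] → ·  [on edge]
    (6,3)@(13, 7): e=[0,-30,90] → ·  [on edge]
  covered (7 px):
    · · · # · · · · · · · ·
    · · · · · # # # # · · ·
    · · · · · · · # # · · ·
    · · · · · · · · · · · ·

Final: [6,26,28]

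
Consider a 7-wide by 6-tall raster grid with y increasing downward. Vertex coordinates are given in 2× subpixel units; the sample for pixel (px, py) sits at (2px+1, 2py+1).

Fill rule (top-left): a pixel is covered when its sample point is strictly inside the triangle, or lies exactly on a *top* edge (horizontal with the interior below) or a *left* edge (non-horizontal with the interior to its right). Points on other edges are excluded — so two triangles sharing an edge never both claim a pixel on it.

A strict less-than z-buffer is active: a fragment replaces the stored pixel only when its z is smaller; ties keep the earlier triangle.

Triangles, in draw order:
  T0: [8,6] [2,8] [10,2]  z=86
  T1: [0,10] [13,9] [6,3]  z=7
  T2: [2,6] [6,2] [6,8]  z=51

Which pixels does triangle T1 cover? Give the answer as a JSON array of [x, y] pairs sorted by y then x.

T0:
  2·area = 20
  edge (8, 6)→(2, 8): d=(-6,2) right/bottom  bias=-1
  edge (2, 8)→(10, 2): d=(8,-6) top-left  bias=+0
  edge (10, 2)→(8, 6): d=(-2,4) right/bottom  bias=-1
    (4,1)@(9, 3): e=[16,2,2] → █
    (5,1)@(11, 3): e=[12,14,-6] → ·
    (3,2)@(7, 5): e=[8,6,6] → █
    (4,2)@(9, 5): e=[4,18,-2] → ·
    (5,2)@(11, 5): e=[0,30,-10] → ·  [on edge]
    (2,3)@(5, 7): e=[0,10,10] → ·  [on edge]
    (3,3)@(7, 7): e=[-4,22,2] → ·
  covered (2 px):
    · · · · · · ·
    · · · · █ · ·
    · · · █ · · ·
    · · · · · · ·
    · · · · · · ·
    · · · · · · ·
T1:
  2·area = 85  (B↔C swapped to make it positive)
  edge (0, 10)→(6, 3): d=(6,-7) top-left  bias=+0
  edge (6, 3)→(13, 9): d=(7,6) right/bottom  bias=-1
  edge (13, 9)→(0, 10): d=(-13,1) right/bottom  bias=-1
    (2,2)@(5, 5): e=[5,20,60] → █
    (3,2)@(7, 5): e=[19,8,58] → █
    (4,2)@(9, 5): e=[33,-4,56] → ·
    (1,3)@(3, 7): e=[3,46,36] → █
    (4,3)@(9, 7): e=[45,10,30] → █
    (5,3)@(11, 7): e=[59,-2,28] → ·
    (0,4)@(1, 9): e=[1,72,12] → █
    (5,4)@(11, 9): e=[71,12,2] → █
    (6,4)@(13, 9): e=[85,0,0] → ·  [on edge]
    (0,5)@(1, 11): e=[13,86,-14] → ·
    (1,5)@(3, 11): e=[27,74,-16] → ·
    (2,5)@(5, 11): e=[41,62,-18] → ·
  covered (12 px):
    · · · · · · ·
    · · · · · · ·
    · · █ █ · · ·
    · █ █ █ █ · ·
    █ █ █ █ █ █ ·
    · · · · · · ·
T2:
  2·area = 24
  edge (2, 6)→(6, 2): d=(4,-4) top-left  bias=+0
  edge (6, 2)→(6, 8): d=(0,6) right/bottom  bias=-1
  edge (6, 8)→(2, 6): d=(-4,-2) top-left  bias=+0
    (3,0)@(7, 1): e=[0,-6,30] → ·  [on edge]
    (2,1)@(5, 3): e=[0,6,18] → █  [on edge]
    (3,1)@(7, 3): e=[8,-6,22] → ·
    (1,2)@(3, 5): e=[0,18,6] → █  [on edge]
    (3,2)@(7, 5): e=[16,-6,14] → ·
    (0,3)@(1, 7): e=[0,30,-6] → ·  [on edge]
    (1,3)@(3, 7): e=[8,18,-2] → ·
    (2,3)@(5, 7): e=[16,6,2] → █
    (3,3)@(7, 7): e=[24,-6,6] → ·
    (2,4)@(5, 9): e=[24,6,-6] → ·
  covered (4 px):
    · · · · · · ·
    · · █ · · · ·
    · █ █ · · · ·
    · · █ · · · ·
    · · · · · · ·
    · · · · · · ·

Answer: [[2,2],[3,2],[1,3],[2,3],[3,3],[4,3],[0,4],[1,4],[2,4],[3,4],[4,4],[5,4]]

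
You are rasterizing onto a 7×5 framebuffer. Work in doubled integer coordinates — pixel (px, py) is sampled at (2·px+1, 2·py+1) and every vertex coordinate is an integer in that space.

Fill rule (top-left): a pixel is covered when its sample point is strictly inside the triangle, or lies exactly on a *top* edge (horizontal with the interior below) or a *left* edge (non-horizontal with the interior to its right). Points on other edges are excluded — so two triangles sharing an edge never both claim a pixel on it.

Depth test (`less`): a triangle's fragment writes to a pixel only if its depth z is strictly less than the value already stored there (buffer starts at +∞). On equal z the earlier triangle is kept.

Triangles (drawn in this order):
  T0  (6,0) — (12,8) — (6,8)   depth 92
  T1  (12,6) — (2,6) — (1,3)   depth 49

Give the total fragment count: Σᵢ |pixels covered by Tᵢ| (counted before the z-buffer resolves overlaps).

T0:
  2·area = 48
  edge (6, 0)→(12, 8): d=(6,8) right/bottom  bias=-1
  edge (12, 8)→(6, 8): d=(-6,0) right/bottom  bias=-1
  edge (6, 8)→(6, 0): d=(0,-8) top-left  bias=+0
    (3,1)@(7, 3): e=[10,30,8] → X
    (4,1)@(9, 3): e=[-6,30,24] → .
    (3,2)@(7, 5): e=[22,18,8] → X
    (4,2)@(9, 5): e=[6,18,24] → X
    (5,2)@(11, 5): e=[-10,18,40] → .
    (3,3)@(7, 7): e=[34,6,8] → X
    (5,3)@(11, 7): e=[2,6,40] → X
    (6,3)@(13, 7): e=[-14,6,56] → .
    (3,4)@(7, 9): e=[46,-6,8] → .
    (4,4)@(9, 9): e=[30,-6,24] → .
    (5,4)@(11, 9): e=[14,-6,40] → .
  covered (6 px):
    . . . . . . .
    . . . X . . .
    . . . X X . .
    . . . X X X .
    . . . . . . .
T1:
  2·area = 30
  edge (12, 6)→(2, 6): d=(-10,0) right/bottom  bias=-1
  edge (2, 6)→(1, 3): d=(-1,-3) top-left  bias=+0
  edge (1, 3)→(12, 6): d=(11,3) right/bottom  bias=-1
    (0,1)@(1, 3): e=[30,0,0] → .  [on edge]
    (1,2)@(3, 5): e=[10,4,16] → X
    (2,2)@(5, 5): e=[10,10,10] → X
    (3,2)@(7, 5): e=[10,16,4] → X
    (4,2)@(9, 5): e=[10,22,-2] → .
    (1,3)@(3, 7): e=[-10,2,38] → .
    (2,3)@(5, 7): e=[-10,8,32] → .
    (3,3)@(7, 7): e=[-10,14,26] → .
    (1,4)@(3, 9): e=[-30,0,60] → .  [on edge]
  covered (3 px):
    . . . . . . .
    . . . . . . .
    . X X X . . .
    . . . . . . .
    . . . . . . .

Answer: 9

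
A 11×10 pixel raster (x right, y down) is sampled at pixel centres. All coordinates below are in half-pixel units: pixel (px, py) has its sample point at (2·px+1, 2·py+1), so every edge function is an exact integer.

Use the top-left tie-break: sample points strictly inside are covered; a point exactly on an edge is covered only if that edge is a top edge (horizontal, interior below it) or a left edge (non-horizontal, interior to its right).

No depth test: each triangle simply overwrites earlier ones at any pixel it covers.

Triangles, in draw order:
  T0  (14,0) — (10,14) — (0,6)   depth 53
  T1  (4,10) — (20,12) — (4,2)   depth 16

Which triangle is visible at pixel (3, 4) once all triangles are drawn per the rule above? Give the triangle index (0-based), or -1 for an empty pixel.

T0:
  2·area = 172
  edge (14, 0)→(10, 14): d=(-4,14) right/bottom  bias=-1
  edge (10, 14)→(0, 6): d=(-10,-8) top-left  bias=+0
  edge (0, 6)→(14, 0): d=(14,-6) top-left  bias=+0
    (6,0)@(13, 1): e=[10,154,8] → █
    (7,0)@(15, 1): e=[-18,170,20] → ·
    (3,1)@(7, 3): e=[86,86,0] → █  [on edge]
    (4,1)@(9, 3): e=[58,102,12] → █
    (5,1)@(11, 3): e=[30,118,24] → █
    (7,1)@(15, 3): e=[-26,150,48] → ·
    (1,2)@(3, 5): e=[134,34,4] → █
    (2,2)@(5, 5): e=[106,50,16] → █
    (6,2)@(13, 5): e=[-6,114,64] → ·
    (1,3)@(3, 7): e=[126,14,32] → █
    (6,3)@(13, 7): e=[-14,94,92] → ·
    (1,4)@(3, 9): e=[118,-6,60] → ·
  covered (22 px):
    · · · · · · █ · · · ·
    · · · █ █ █ █ · · · ·
    · █ █ █ █ █ · · · · ·
    · █ █ █ █ █ · · · · ·
    · · █ █ █ █ · · · · ·
    · · · █ █ · · · · · ·
    · · · · █ · · · · · ·
    · · · · · · · · · · ·
    · · · · · · · · · · ·
    · · · · · · · · · · ·
T1:
  2·area = 128  (B↔C swapped to make it positive)
  edge (4, 10)→(4, 2): d=(0,-8) top-left  bias=+0
  edge (4, 2)→(20, 12): d=(16,10) right/bottom  bias=-1
  edge (20, 12)→(4, 10): d=(-16,-2) top-left  bias=+0
    (2,1)@(5, 3): e=[8,6,114] → █
    (3,1)@(7, 3): e=[24,-14,118] → ·
    (2,2)@(5, 5): e=[8,38,82] → █
    (3,2)@(7, 5): e=[24,18,86] → █
    (4,2)@(9, 5): e=[40,-2,90] → ·
    (2,3)@(5, 7): e=[8,70,50] → █
    (4,3)@(9, 7): e=[40,30,58] → █
    (5,3)@(11, 7): e=[56,10,62] → █
    (6,3)@(13, 7): e=[72,-10,66] → ·
    (2,4)@(5, 9): e=[8,102,18] → █
    (6,4)@(13, 9): e=[72,22,34] → █
    (7,4)@(15, 9): e=[88,2,38] → █
  covered (16 px):
    · · · · · · · · · · ·
    · · █ · · · · · · · ·
    · · █ █ · · · · · · ·
    · · █ █ █ █ · · · · ·
    · · █ █ █ █ █ █ · · ·
    · · · · · · █ █ █ · ·
    · · · · · · · · · · ·
    · · · · · · · · · · ·
    · · · · · · · · · · ·
    · · · · · · · · · · ·

Z-buffer (winner per pixel, '.' = empty):
  . . . . . . 0 . . . .
  . . 1 0 0 0 0 . . . .
  . 0 1 1 0 0 . . . . .
  . 0 1 1 1 1 . . . . .
  . . 1 1 1 1 1 1 . . .
  . . . 0 0 . 1 1 1 . .
  . . . . 0 . . . . . .
  . . . . . . . . . . .
  . . . . . . . . . . .
  . . . . . . . . . . .

Answer: 1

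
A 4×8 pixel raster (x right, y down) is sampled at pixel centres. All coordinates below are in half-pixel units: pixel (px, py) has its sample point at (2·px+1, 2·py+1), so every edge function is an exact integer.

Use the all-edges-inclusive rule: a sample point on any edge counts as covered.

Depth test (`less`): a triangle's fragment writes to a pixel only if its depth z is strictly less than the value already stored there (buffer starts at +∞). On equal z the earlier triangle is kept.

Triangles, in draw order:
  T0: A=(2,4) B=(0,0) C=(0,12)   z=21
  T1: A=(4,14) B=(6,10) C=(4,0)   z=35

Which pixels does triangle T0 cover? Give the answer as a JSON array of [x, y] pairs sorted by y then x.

T0:
  2·area = 24  (B↔C swapped to make it positive)
  edge (2, 4)→(0, 12): d=(-2,8) inclusive
  edge (0, 12)→(0, 0): d=(0,-12) inclusive
  edge (0, 0)→(2, 4): d=(2,4) inclusive
    (0,1)@(1, 3): e=[10,12,2] → X
    (1,1)@(3, 3): e=[-6,36,-6] → .
    (0,2)@(1, 5): e=[6,12,6] → X
    (1,2)@(3, 5): e=[-10,36,-2] → .
    (0,3)@(1, 7): e=[2,12,10] → X
    (1,3)@(3, 7): e=[-14,36,2] → .
    (0,4)@(1, 9): e=[-2,12,14] → .
  covered (3 px):
    . . . .
    X . . .
    X . . .
    X . . .
    . . . .
    . . . .
    . . . .
    . . . .
T1:
  2·area = 28  (B↔C swapped to make it positive)
  edge (4, 14)→(4, 0): d=(0,-14) inclusive
  edge (4, 0)→(6, 10): d=(2,10) inclusive
  edge (6, 10)→(4, 14): d=(-2,4) inclusive
    (2,2)@(5, 5): e=[14,0,14] → X  [on edge]
    (3,2)@(7, 5): e=[42,-20,6] → .
    (2,3)@(5, 7): e=[14,4,10] → X
    (3,3)@(7, 7): e=[42,-16,2] → .
    (2,4)@(5, 9): e=[14,8,6] → X
    (3,4)@(7, 9): e=[42,-12,-2] → .
    (2,5)@(5, 11): e=[14,12,2] → X
    (3,5)@(7, 11): e=[42,-8,-6] → .
    (2,6)@(5, 13): e=[14,16,-2] → .
    (3,7)@(7, 15): e=[42,0,-14] → .  [on edge]
  covered (4 px):
    . . . .
    . . . .
    . . X .
    . . X .
    . . X .
    . . X .
    . . . .
    . . . .

Answer: [[0,1],[0,2],[0,3]]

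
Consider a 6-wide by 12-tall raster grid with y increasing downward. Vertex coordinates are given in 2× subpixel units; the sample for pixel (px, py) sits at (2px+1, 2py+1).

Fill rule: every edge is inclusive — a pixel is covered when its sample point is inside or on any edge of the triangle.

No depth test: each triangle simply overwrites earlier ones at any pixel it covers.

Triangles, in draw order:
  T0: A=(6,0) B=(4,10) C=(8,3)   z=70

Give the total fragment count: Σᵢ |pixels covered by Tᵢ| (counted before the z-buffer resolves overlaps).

T0:
  2·area = 26  (B↔C swapped to make it positive)
  edge (6, 0)→(8, 3): d=(2,3) inclusive
  edge (8, 3)→(4, 10): d=(-4,7) inclusive
  edge (4, 10)→(6, 0): d=(2,-10) inclusive
    (3,1)@(7, 3): e=[3,7,16] → X
    (4,1)@(9, 3): e=[-3,-7,36] → .
    (2,2)@(5, 5): e=[13,13,0] → X  [on edge]
    (3,2)@(7, 5): e=[7,-1,20] → .
    (2,3)@(5, 7): e=[17,5,4] → X
    (3,3)@(7, 7): e=[11,-9,24] → .
    (2,4)@(5, 9): e=[21,-3,8] → .
    (1,7)@(3, 15): e=[39,-13,0] → .  [on edge]
  covered (3 px):
    . . . . . .
    . . . X . .
    . . X . . .
    . . X . . .
    . . . . . .
    . . . . . .
    . . . . . .
    . . . . . .
    . . . . . .
    . . . . . .
    . . . . . .
    . . . . . .

Answer: 3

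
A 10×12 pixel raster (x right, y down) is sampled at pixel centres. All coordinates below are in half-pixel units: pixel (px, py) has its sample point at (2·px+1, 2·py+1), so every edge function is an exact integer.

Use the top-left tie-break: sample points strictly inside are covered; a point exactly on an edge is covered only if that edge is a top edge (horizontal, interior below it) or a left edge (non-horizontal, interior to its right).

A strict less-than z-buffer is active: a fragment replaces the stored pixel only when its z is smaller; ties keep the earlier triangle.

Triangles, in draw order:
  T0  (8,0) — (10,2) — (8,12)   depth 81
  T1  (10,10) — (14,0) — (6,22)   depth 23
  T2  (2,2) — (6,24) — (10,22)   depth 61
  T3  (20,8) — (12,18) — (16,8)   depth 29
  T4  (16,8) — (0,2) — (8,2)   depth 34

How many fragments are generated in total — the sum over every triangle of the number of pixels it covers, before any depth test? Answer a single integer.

T0:
  2·area = 24
  edge (8, 0)→(10, 2): d=(2,2) right/bottom  bias=-1
  edge (10, 2)→(8, 12): d=(-2,10) right/bottom  bias=-1
  edge (8, 12)→(8, 0): d=(0,-12) top-left  bias=+0
    (4,0)@(9, 1): e=[0,12,12] → .  [on edge]
    (4,1)@(9, 3): e=[4,8,12] → X
    (5,1)@(11, 3): e=[0,-12,36] → .  [on edge]
    (4,2)@(9, 5): e=[8,4,12] → X
    (5,2)@(11, 5): e=[4,-16,36] → .
    (6,2)@(13, 5): e=[0,-36,60] → .  [on edge]
    (4,3)@(9, 7): e=[12,0,12] → .  [on edge]
    (7,3)@(15, 7): e=[0,-60,84] → .  [on edge]
    (8,4)@(17, 9): e=[0,-84,108] → .  [on edge]
    (9,5)@(19, 11): e=[0,-108,132] → .  [on edge]
    (3,8)@(7, 17): e=[36,0,-12] → .  [on edge]
  covered (2 px):
    . . . . . . . . . .
    . . . . X . . . . .
    . . . . X . . . . .
    . . . . . . . . . .
    . . . . . . . . . .
    . . . . . . . . . .
    . . . . . . . . . .
    . . . . . . . . . .
    . . . . . . . . . .
    . . . . . . . . . .
    . . . . . . . . . .
    . . . . . . . . . .
T1:
  2·area = 8
  edge (10, 10)→(14, 0): d=(4,-10) top-left  bias=+0
  edge (14, 0)→(6, 22): d=(-8,22) right/bottom  bias=-1
  edge (6, 22)→(10, 10): d=(4,-12) top-left  bias=+0
    (6,0)@(13, 1): e=[-6,14,0] → .  [on edge]
    (5,3)@(11, 7): e=[-2,10,0] → .  [on edge]
    (4,6)@(9, 13): e=[2,6,0] → X  [on edge]
    (5,6)@(11, 13): e=[22,-38,24] → .
    (4,7)@(9, 15): e=[10,-10,8] → .
    (3,9)@(7, 19): e=[6,2,0] → X  [on edge]
    (4,9)@(9, 19): e=[26,-42,24] → .
    (3,10)@(7, 21): e=[14,-14,8] → .
  covered (2 px):
    . . . . . . . . . .
    . . . . . . . . . .
    . . . . . . . . . .
    . . . . . . . . . .
    . . . . . . . . . .
    . . . . . . . . . .
    . . . . X . . . . .
    . . . . . . . . . .
    . . . . . . . . . .
    . . . X . . . . . .
    . . . . . . . . . .
    . . . . . . . . . .
T2:
  2·area = 96  (B↔C swapped to make it positive)
  edge (2, 2)→(10, 22): d=(8,20) right/bottom  bias=-1
  edge (10, 22)→(6, 24): d=(-4,2) right/bottom  bias=-1
  edge (6, 24)→(2, 2): d=(-4,-22) top-left  bias=+0
    (1,2)@(3, 5): e=[4,82,10] → X
    (2,2)@(5, 5): e=[-36,78,54] → .
    (1,3)@(3, 7): e=[20,74,2] → X
    (2,3)@(5, 7): e=[-20,70,46] → .
    (1,4)@(3, 9): e=[36,66,-6] → .
    (2,5)@(5, 11): e=[12,54,30] → X
    (3,5)@(7, 11): e=[-28,50,74] → .
    (2,6)@(5, 13): e=[28,46,22] → X
    (3,6)@(7, 13): e=[-12,42,66] → .
    (2,7)@(5, 15): e=[44,38,14] → X
    (3,7)@(7, 15): e=[4,34,58] → X
    (4,7)@(9, 15): e=[-36,30,102] → .
  covered (12 px):
    . . . . . . . . . .
    . . . . . . . . . .
    . X . . . . . . . .
    . X . . . . . . . .
    . . . . . . . . . .
    . . X . . . . . . .
    . . X . . . . . . .
    . . X X . . . . . .
    . . X X . . . . . .
    . . . X . . . . . .
    . . . X X . . . . .
    . . . X . . . . . .
T3:
  2·area = 40
  edge (20, 8)→(12, 18): d=(-8,10) right/bottom  bias=-1
  edge (12, 18)→(16, 8): d=(4,-10) top-left  bias=+0
  edge (16, 8)→(20, 8): d=(4,0) top-left  bias=+0
    (8,4)@(17, 9): e=[22,14,4] → X
    (9,4)@(19, 9): e=[2,34,4] → X
    (7,5)@(15, 11): e=[26,2,12] → X
    (9,5)@(19, 11): e=[-14,42,12] → .
    (7,6)@(15, 13): e=[10,10,20] → X
    (8,6)@(17, 13): e=[-10,30,20] → .
    (7,7)@(15, 15): e=[-6,18,28] → .
  covered (5 px):
    . . . . . . . . . .
    . . . . . . . . . .
    . . . . . . . . . .
    . . . . . . . . . .
    . . . . . . . . X X
    . . . . . . . X X .
    . . . . . . . X . .
    . . . . . . . . . .
    . . . . . . . . . .
    . . . . . . . . . .
    . . . . . . . . . .
    . . . . . . . . . .
T4:
  2·area = 48
  edge (16, 8)→(0, 2): d=(-16,-6) top-left  bias=+0
  edge (0, 2)→(8, 2): d=(8,0) top-left  bias=+0
  edge (8, 2)→(16, 8): d=(8,6) right/bottom  bias=-1
    (1,1)@(3, 3): e=[2,8,38] → X
    (2,1)@(5, 3): e=[14,8,26] → X
    (3,1)@(7, 3): e=[26,8,14] → X
    (4,1)@(9, 3): e=[38,8,2] → X
    (5,1)@(11, 3): e=[50,8,-10] → .
    (1,2)@(3, 5): e=[-30,24,54] → .
    (2,2)@(5, 5): e=[-18,24,42] → .
    (3,2)@(7, 5): e=[-6,24,30] → .
    (4,2)@(9, 5): e=[6,24,18] → X
    (5,2)@(11, 5): e=[18,24,6] → X
    (6,2)@(13, 5): e=[30,24,-6] → .
    (4,3)@(9, 7): e=[-26,40,34] → .
  covered (6 px):
    . . . . . . . . . .
    . X X X X . . . . .
    . . . . X X . . . .
    . . . . . . . . . .
    . . . . . . . . . .
    . . . . . . . . . .
    . . . . . . . . . .
    . . . . . . . . . .
    . . . . . . . . . .
    . . . . . . . . . .
    . . . . . . . . . .
    . . . . . . . . . .

Result: 27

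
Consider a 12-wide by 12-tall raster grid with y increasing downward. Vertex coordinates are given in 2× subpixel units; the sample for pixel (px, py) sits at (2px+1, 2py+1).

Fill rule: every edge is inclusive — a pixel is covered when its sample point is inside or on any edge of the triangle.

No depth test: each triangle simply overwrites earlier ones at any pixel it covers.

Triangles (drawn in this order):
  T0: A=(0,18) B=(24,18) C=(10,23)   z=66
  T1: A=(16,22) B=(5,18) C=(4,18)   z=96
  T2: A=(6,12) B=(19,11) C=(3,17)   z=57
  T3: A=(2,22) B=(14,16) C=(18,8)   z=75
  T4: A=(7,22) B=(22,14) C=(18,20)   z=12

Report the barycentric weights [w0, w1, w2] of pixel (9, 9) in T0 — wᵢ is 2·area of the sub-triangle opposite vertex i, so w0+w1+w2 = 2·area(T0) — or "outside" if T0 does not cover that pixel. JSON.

T0:
  2·area = 120
  edge (0, 18)→(24, 18): d=(24,0) inclusive
  edge (24, 18)→(10, 23): d=(-14,5) inclusive
  edge (10, 23)→(0, 18): d=(-10,-5) inclusive
    (1,9)@(3, 19): e=[24,91,5] → #
    (2,9)@(5, 19): e=[24,81,15] → #
    (3,9)@(7, 19): e=[24,71,25] → #
    (4,9)@(9, 19): e=[24,61,35] → #
    (5,9)@(11, 19): e=[24,51,45] → #
    (6,9)@(13, 19): e=[24,41,55] → #
    (7,9)@(15, 19): e=[24,31,65] → #
    (8,9)@(17, 19): e=[24,21,75] → #
    (9,9)@(19, 19): e=[24,11,85] → #
    (10,9)@(21, 19): e=[24,1,95] → #
    (11,9)@(23, 19): e=[24,-9,105] → ·
    (1,10)@(3, 21): e=[72,63,-15] → ·
  covered (15 px):
    · · · · · · · · · · · ·
    · · · · · · · · · · · ·
    · · · · · · · · · · · ·
    · · · · · · · · · · · ·
    · · · · · · · · · · · ·
    · · · · · · · · · · · ·
    · · · · · · · · · · · ·
    · · · · · · · · · · · ·
    · · · · · · · · · · · ·
    · # # # # # # # # # # ·
    · · · # # # # # · · · ·
    · · · · · · · · · · · ·
T1:
  2·area = 4  (B↔C swapped to make it positive)
  edge (16, 22)→(4, 18): d=(-12,-4) inclusive
  edge (4, 18)→(5, 18): d=(1,0) inclusive
  edge (5, 18)→(16, 22): d=(11,4) inclusive
    (0,8)@(1, 17): e=[0,-1,5] → ·  [on edge]
    (3,9)@(7, 19): e=[0,1,3] → #  [on edge]
    (4,9)@(9, 19): e=[8,1,-5] → ·
    (3,10)@(7, 21): e=[-24,3,25] → ·
    (6,10)@(13, 21): e=[0,3,1] → #  [on edge]
    (7,10)@(15, 21): e=[8,3,-7] → ·
    (6,11)@(13, 23): e=[-24,5,23] → ·
    (9,11)@(19, 23): e=[0,5,-1] → ·  [on edge]
  covered (2 px):
    · · · · · · · · · · · ·
    · · · · · · · · · · · ·
    · · · · · · · · · · · ·
    · · · · · · · · · · · ·
    · · · · · · · · · · · ·
    · · · · · · · · · · · ·
    · · · · · · · · · · · ·
    · · · · · · · · · · · ·
    · · · · · · · · · · · ·
    · · · # · · · · · · · ·
    · · · · · · # · · · · ·
    · · · · · · · · · · · ·
T2:
  2·area = 62
  edge (6, 12)→(19, 11): d=(13,-1) inclusive
  edge (19, 11)→(3, 17): d=(-16,6) inclusive
  edge (3, 17)→(6, 12): d=(3,-5) inclusive
    (4,3)@(9, 7): e=[-62,124,0] → ·  [on edge]
    (9,5)@(19, 11): e=[0,0,62] → #  [on edge]
    (10,5)@(21, 11): e=[2,-12,72] → ·
    (3,6)@(7, 13): e=[14,40,8] → #
    (4,6)@(9, 13): e=[16,28,18] → #
    (5,6)@(11, 13): e=[18,16,28] → #
    (6,6)@(13, 13): e=[20,4,38] → #
    (7,6)@(15, 13): e=[22,-8,48] → ·
    (9,6)@(19, 13): e=[26,-32,68] → ·
    (2,7)@(5, 15): e=[38,20,4] → #
    (4,7)@(9, 15): e=[42,-4,24] → ·
    (5,7)@(11, 15): e=[44,-16,34] → ·
    (1,8)@(3, 17): e=[62,0,0] → #  [on edge]
  covered (8 px):
    · · · · · · · · · · · ·
    · · · · · · · · · · · ·
    · · · · · · · · · · · ·
    · · · · · · · · · · · ·
    · · · · · · · · · · · ·
    · · · · · · · · · # · ·
    · · · # # # # · · · · ·
    · · # # · · · · · · · ·
    · # · · · · · · · · · ·
    · · · · · · · · · · · ·
    · · · · · · · · · · · ·
    · · · · · · · · · · · ·
T3:
  2·area = 72  (B↔C swapped to make it positive)
  edge (2, 22)→(18, 8): d=(16,-14) inclusive
  edge (18, 8)→(14, 16): d=(-4,8) inclusive
  edge (14, 16)→(2, 22): d=(-12,6) inclusive
    (8,4)@(17, 9): e=[2,4,66] → #
    (9,4)@(19, 9): e=[30,-12,54] → ·
    (7,5)@(15, 11): e=[6,12,54] → #
    (8,5)@(17, 11): e=[34,-4,42] → ·
    (6,6)@(13, 13): e=[10,20,42] → #
    (8,6)@(17, 13): e=[66,-12,18] → ·
    (5,7)@(11, 15): e=[14,28,30] → #
    (7,7)@(15, 15): e=[70,-4,6] → ·
    (4,8)@(9, 17): e=[18,36,18] → #
    (6,8)@(13, 17): e=[74,4,-6] → ·
    (3,9)@(7, 19): e=[22,44,6] → #
    (4,9)@(9, 19): e=[50,28,-6] → ·
  covered (9 px):
    · · · · · · · · · · · ·
    · · · · · · · · · · · ·
    · · · · · · · · · · · ·
    · · · · · · · · · · · ·
    · · · · · · · · # · · ·
    · · · · · · · # · · · ·
    · · · · · · # # · · · ·
    · · · · · # # · · · · ·
    · · · · # # · · · · · ·
    · · · # · · · · · · · ·
    · · · · · · · · · · · ·
    · · · · · · · · · · · ·
T4:
  2·area = 58
  edge (7, 22)→(22, 14): d=(15,-8) inclusive
  edge (22, 14)→(18, 20): d=(-4,6) inclusive
  edge (18, 20)→(7, 22): d=(-11,2) inclusive
    (10,7)@(21, 15): e=[7,2,49] → #
    (11,7)@(23, 15): e=[23,-10,45] → ·
    (8,8)@(17, 17): e=[5,18,35] → #
    (9,8)@(19, 17): e=[21,6,31] → #
    (10,8)@(21, 17): e=[37,-6,27] → ·
    (6,9)@(13, 19): e=[3,34,21] → #
    (7,9)@(15, 19): e=[19,22,17] → #
    (9,9)@(19, 19): e=[51,-2,9] → ·
    (4,10)@(9, 21): e=[1,50,7] → #
    (5,10)@(11, 21): e=[17,38,3] → #
    (6,10)@(13, 21): e=[33,26,-1] → ·
    (7,10)@(15, 21): e=[49,14,-5] → ·
  covered (8 px):
    · · · · · · · · · · · ·
    · · · · · · · · · · · ·
    · · · · · · · · · · · ·
    · · · · · · · · · · · ·
    · · · · · · · · · · · ·
    · · · · · · · · · · · ·
    · · · · · · · · · · · ·
    · · · · · · · · · · # ·
    · · · · · · · · # # · ·
    · · · · · · # # # · · ·
    · · · · # # · · · · · ·
    · · · · · · · · · · · ·

Final: [11,85,24]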